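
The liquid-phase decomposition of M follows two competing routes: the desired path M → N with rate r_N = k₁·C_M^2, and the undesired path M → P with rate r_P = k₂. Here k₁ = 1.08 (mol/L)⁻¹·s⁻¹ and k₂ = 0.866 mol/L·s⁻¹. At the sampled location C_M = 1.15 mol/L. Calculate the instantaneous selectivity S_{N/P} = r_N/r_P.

S_{N/P} = r_N/r_P = (k₁·C_M^2)/(k₂) = (k₁/k₂)·C_M^2.
= (1.08×1.150^2) / (0.866) = 1.428/0.8660 = 1.65.
Since the desired path is higher order in M, keeping C_M high (PFR or concentrated feed) favours N.

1.65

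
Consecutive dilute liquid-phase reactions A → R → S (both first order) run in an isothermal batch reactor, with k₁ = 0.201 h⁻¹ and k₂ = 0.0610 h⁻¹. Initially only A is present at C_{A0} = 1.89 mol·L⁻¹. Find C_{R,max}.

For a first-order series the maximum intermediate yield is C_{R,max}/C_{A0} = (k₁/k₂)^[k₂/(k₂−k₁)].
= (0.201/0.0610)^(0.0610/(0.0610−0.201)) = (3.295)^(-0.4357) = 0.5948.
C_{R,max} = 0.5948×1.89 = 1.12 mol·L⁻¹.

1.12 mol·L⁻¹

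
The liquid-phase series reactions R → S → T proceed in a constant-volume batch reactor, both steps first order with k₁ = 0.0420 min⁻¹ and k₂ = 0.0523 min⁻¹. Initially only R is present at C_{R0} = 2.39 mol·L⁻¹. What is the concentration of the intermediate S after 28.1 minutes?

The intermediate concentration in a first-order A→B→C sequence is C_S = k₁C_{R0}(e^(−k₁t) − e^(−k₂t))/(k₂−k₁).
e^(−k₁t) = e^(−0.0420×28.1) = e^(−1.180) = 0.3072; e^(−k₂t) = e^(−1.470) = 0.2300.
C_S = 0.0420×2.39/(0.0523−0.0420) × (0.3072−0.2300) = 9.746×0.07721 = 0.7524 mol·L⁻¹.

0.752 mol·L⁻¹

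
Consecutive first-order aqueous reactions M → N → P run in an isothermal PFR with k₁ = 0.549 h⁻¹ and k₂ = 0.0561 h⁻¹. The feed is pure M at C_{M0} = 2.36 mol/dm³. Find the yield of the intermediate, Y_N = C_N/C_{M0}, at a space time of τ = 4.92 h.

Solving the coupled first-order balances gives C_N(τ) = [k₁/(k₂−k₁)]·C_{M0}·(e^(−k₁τ) − e^(−k₂τ)).
e^(−k₁τ) = e^(−0.549×4.92) = e^(−2.701) = 0.06713; e^(−k₂τ) = e^(−0.2760) = 0.7588.
C_N = 0.549×2.36/(0.0561−0.549) × (0.06713−0.7588) = (-2.629)×(-0.6917) = 1.818 mol/dm³.
Y_N = C_N/C_{M0} = 1.818/2.36 = 0.770.

0.770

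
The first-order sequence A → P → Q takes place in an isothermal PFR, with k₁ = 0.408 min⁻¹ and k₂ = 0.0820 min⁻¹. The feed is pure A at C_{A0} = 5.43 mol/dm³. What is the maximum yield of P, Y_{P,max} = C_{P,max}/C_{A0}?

For a first-order series the maximum intermediate yield is C_{P,max}/C_{A0} = (k₁/k₂)^[k₂/(k₂−k₁)].
= (0.408/0.0820)^(0.0820/(0.0820−0.408)) = (4.976)^(-0.2515) = 0.6679.

0.668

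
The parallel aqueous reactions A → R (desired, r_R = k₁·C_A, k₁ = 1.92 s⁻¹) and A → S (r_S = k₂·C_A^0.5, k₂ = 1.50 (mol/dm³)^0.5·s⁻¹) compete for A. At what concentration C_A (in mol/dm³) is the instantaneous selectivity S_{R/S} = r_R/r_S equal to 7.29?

32.4 mol/dm³

S_{R/S} = (k₁/k₂)·C_A^0.5 ⇒ C_A = (S·k₂/k₁)^(2).
= (7.29×1.50/1.92)^(2) = (5.695)^(2) = 32.4 mol/dm³.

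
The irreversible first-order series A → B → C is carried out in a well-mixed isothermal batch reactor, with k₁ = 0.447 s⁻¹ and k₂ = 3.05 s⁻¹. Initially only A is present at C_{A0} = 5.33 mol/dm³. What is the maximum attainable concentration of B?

0.562 mol/dm³

Evaluating C_B at t_opt = ln(k₂/k₁)/(k₂−k₁) gives C_{B,max}/C_{A0} = (k₁/k₂)^[k₂/(k₂−k₁)].
= (0.447/3.05)^(3.05/(3.05−0.447)) = (0.1466)^(1.172) = 0.1054.
C_{B,max} = 0.1054×5.33 = 0.562 mol/dm³.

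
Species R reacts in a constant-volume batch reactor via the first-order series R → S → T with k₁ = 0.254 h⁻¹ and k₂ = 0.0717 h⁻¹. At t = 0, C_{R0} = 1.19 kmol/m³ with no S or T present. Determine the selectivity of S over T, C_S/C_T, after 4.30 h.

5.14

For first-order series with pure R initially, C_S(t) = k₁C_{R0}/(k₂−k₁)·(e^(−k₁t) − e^(−k₂t)).
e^(−k₁t) = e^(−0.254×4.30) = e^(−1.092) = 0.3355; e^(−k₂t) = e^(−0.3083) = 0.7347.
C_S = 0.254×1.19/(0.0717−0.254) × (0.3355−0.7347) = (-1.658)×(-0.3992) = 0.6619 kmol/m³.
C_R = C_{R0}e^(−k₁t) = 0.3992 kmol/m³, so C_T = C_{R0}−C_R−C_S = 0.1289 kmol/m³; C_S/C_T = 5.14.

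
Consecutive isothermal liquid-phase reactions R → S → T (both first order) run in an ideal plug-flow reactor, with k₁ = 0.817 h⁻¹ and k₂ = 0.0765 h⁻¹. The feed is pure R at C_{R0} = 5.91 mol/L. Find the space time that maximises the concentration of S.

3.20 h

The intermediate peaks when r₁ = r₂, i.e. k₁e^(−k₁τ) = k₂e^(−k₂τ), giving τ_opt = ln(k₂/k₁)/(k₂−k₁).
= ln(0.0765/0.817)/(0.0765−0.817) = ln(0.09364)/-0.7405 = -2.368/-0.7405 = 3.20 h.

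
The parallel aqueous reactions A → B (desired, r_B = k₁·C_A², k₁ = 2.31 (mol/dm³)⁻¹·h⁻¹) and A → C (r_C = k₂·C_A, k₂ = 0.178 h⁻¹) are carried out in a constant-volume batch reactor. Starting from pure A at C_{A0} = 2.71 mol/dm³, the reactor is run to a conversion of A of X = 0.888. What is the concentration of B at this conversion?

C_A = C_{A0}(1−X) = 0.3035 mol/dm³.
Along a PFR/batch, dC_C/dC_A = −r_C/(r_B+r_C) = −k₂/(k₂+k₁·C_A).
Integrating from C_{A0} to C_A: C_C = (0.178/2.31)·ln[(0.178+2.31·2.71)/(0.178+2.31·0.304)] = 0.07706·ln(6.438/0.8791) = 0.1534 mol/dm³.
Then C_B = (C_{A0}−C_A) − C_C = 2.406 − 0.1534 = 2.253 mol/dm³.

2.25 mol/dm³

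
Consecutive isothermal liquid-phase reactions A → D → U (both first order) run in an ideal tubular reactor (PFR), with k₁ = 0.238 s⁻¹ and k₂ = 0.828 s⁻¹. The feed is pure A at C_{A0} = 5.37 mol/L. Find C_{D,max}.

0.933 mol/L

For a first-order series the maximum intermediate yield is C_{D,max}/C_{A0} = (k₁/k₂)^[k₂/(k₂−k₁)].
= (0.238/0.828)^(0.828/(0.828−0.238)) = (0.2874)^(1.403) = 0.1738.
C_{D,max} = 0.1738×5.37 = 0.933 mol/L.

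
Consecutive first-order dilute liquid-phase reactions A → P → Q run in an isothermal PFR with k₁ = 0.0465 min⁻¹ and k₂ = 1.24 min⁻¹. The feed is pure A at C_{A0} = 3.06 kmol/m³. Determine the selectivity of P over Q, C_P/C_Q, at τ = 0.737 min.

The intermediate concentration in a first-order A→B→C sequence is C_P = k₁C_{A0}(e^(−k₁τ) − e^(−k₂τ))/(k₂−k₁).
e^(−k₁τ) = e^(−0.0465×0.737) = e^(−0.03427) = 0.9663; e^(−k₂τ) = e^(−0.9139) = 0.4010.
C_P = 0.0465×3.06/(1.24−0.0465) × (0.9663−0.4010) = 0.1192×0.5653 = 0.06740 kmol/m³.
C_A = C_{A0}e^(−k₁τ) = 2.957 kmol/m³, so C_Q = C_{A0}−C_A−C_P = 0.03569 kmol/m³; C_P/C_Q = 1.89.

1.89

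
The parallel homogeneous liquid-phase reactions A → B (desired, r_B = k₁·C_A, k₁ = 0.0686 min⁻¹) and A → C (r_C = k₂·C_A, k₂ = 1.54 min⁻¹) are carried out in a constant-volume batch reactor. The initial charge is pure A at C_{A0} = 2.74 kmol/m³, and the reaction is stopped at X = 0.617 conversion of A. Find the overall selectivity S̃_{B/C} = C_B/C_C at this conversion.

0.0445

C_A = C_{A0}(1−X) = 1.049 kmol/m³.
Both paths are first order in A, so the instantaneous fraction to B is constant: dC_B/d(−C_A) = k₁/(k₁+k₂) = 0.04265.
C_B = 0.04265·(C_{A0}−C_A) = 0.04265×1.691 = 0.0721 kmol/m³.
C_C = (C_{A0}−C_A)−C_B = 1.618 kmol/m³; S̃_{B/C} = 0.07210/1.618 = 0.0445.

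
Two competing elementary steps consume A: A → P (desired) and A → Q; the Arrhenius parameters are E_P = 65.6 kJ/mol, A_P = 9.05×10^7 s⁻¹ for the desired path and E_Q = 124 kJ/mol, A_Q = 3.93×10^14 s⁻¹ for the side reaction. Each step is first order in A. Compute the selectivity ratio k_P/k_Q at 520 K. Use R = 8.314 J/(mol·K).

k_P/k_Q = (A_P/A_Q)·exp[−(E_P−E_Q)/(RT)] = (A_P/A_Q)·exp[(E_Q−E_P)/(RT)].
(E_Q−E_P)/(RT) = (124−65.6)×10³/(8.314×520) = 58400/4323 = 13.51.
k_P/k_Q = (9.05×10^7/3.93×10^14)·exp(13.51) = 2.303×10^-7 × 7.355×10^5 = 0.169.
Since E_P < E_Q, lowering the temperature improves selectivity toward P.

0.169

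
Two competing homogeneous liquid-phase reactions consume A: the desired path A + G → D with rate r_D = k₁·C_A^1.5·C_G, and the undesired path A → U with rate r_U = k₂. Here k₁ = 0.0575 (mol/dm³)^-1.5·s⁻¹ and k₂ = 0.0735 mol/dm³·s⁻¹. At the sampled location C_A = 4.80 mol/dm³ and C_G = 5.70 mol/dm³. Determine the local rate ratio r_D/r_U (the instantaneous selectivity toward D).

S_{D/U} = r_D/r_U = (k₁·C_A^1.5·C_G)/(k₂) = (k₁/k₂)·C_A^1.5·C_G.
= (0.0575×4.800^1.5×5.700) / (0.0735) = 3.447/0.07350 = 46.9.
Since the desired path is higher order in A, keeping C_A high (PFR or concentrated feed) favours D.

46.9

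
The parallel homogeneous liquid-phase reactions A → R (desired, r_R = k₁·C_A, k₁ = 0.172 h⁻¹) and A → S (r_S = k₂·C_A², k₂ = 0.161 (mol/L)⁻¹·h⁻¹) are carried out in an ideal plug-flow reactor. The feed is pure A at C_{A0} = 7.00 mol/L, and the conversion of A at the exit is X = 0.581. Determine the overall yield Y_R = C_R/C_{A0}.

0.107

C_A = C_{A0}(1−X) = 2.933 mol/L.
Along a PFR/batch, dC_R/dC_A = −r_R/(r_R+r_S) = −k₁/(k₁+k₂·C_A).
Integrating from C_{A0} to C_A: C_R = (0.172/0.161)·ln[(0.172+0.161·7.00)/(0.172+0.161·2.93)] = 1.068·ln(1.299/0.6442) = 0.7492 mol/L.
Y_R = C_R/C_{A0} = 0.7492/7.00 = 0.107.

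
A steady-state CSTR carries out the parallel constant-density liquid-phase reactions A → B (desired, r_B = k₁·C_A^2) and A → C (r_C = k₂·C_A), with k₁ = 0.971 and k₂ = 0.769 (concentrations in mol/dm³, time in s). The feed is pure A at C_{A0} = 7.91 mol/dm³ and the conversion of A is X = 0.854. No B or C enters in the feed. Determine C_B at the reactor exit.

4.01 mol/dm³

Exit C_A = C_{A0}(1−X) = 7.91×0.146 = 1.155 mol/dm³.
Rates in a CSTR are evaluated at the outlet concentration: r_B = 0.971×1.155^2 = 1.295, r_C = 0.769×1.155 = 0.8881.
Fraction of consumed A going to B: r_B/(r_B+r_C) = 0.5932.
C_B = 0.5932·C_{A0}·X = 0.5932×7.91×0.854 = 4.01 mol/dm³.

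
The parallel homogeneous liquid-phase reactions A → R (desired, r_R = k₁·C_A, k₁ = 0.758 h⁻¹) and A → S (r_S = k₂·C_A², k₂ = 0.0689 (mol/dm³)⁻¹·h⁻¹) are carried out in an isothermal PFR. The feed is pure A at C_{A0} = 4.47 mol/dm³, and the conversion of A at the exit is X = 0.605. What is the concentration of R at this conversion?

C_A = C_{A0}(1−X) = 1.766 mol/dm³.
Along a PFR/batch, dC_R/dC_A = −r_R/(r_R+r_S) = −k₁/(k₁+k₂·C_A).
Integrating from C_{A0} to C_A: C_R = (0.758/0.0689)·ln[(0.758+0.0689·4.47)/(0.758+0.0689·1.77)] = 11.00·ln(1.066/0.8797) = 2.114 mol/dm³.

2.11 mol/dm³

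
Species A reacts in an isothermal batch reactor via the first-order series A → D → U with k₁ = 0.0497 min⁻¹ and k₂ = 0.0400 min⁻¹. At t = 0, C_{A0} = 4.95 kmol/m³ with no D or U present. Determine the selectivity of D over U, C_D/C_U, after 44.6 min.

Solving the coupled first-order balances gives C_D(t) = [k₁/(k₂−k₁)]·C_{A0}·(e^(−k₁t) − e^(−k₂t)).
e^(−k₁t) = e^(−0.0497×44.6) = e^(−2.217) = 0.1090; e^(−k₂t) = e^(−1.784) = 0.1680.
C_D = 0.0497×4.95/(0.0400−0.0497) × (0.1090−0.1680) = (-25.36)×(-0.05899) = 1.496 kmol/m³.
C_A = C_{A0}e^(−k₁t) = 0.5394 kmol/m³, so C_U = C_{A0}−C_A−C_D = 2.914 kmol/m³; C_D/C_U = 0.513.

0.513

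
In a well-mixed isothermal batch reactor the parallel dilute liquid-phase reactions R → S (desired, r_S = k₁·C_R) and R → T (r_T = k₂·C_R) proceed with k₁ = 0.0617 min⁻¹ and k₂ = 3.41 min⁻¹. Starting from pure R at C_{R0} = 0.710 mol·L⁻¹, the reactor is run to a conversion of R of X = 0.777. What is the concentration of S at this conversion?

C_R = C_{R0}(1−X) = 0.1583 mol·L⁻¹.
Both paths are first order in R, so the instantaneous fraction to S is constant: dC_S/d(−C_R) = k₁/(k₁+k₂) = 0.01777.
C_S = 0.01777·(C_{R0}−C_R) = 0.01777×0.5517 = 0.00980 mol·L⁻¹.

0.00980 mol·L⁻¹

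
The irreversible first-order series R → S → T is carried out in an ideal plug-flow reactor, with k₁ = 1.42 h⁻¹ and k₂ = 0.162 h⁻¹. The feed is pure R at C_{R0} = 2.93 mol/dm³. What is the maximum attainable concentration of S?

2.22 mol/dm³

Evaluating C_S at τ_opt = ln(k₂/k₁)/(k₂−k₁) gives C_{S,max}/C_{R0} = (k₁/k₂)^[k₂/(k₂−k₁)].
= (1.42/0.162)^(0.162/(0.162−1.42)) = (8.765)^(-0.1288) = 0.7561.
C_{S,max} = 0.7561×2.93 = 2.22 mol/dm³.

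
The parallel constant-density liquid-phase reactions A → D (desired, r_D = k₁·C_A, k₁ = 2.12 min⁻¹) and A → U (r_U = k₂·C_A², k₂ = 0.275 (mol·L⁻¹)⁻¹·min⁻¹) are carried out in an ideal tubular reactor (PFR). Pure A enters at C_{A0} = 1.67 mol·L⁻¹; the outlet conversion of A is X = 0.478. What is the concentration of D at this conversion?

C_A = C_{A0}(1−X) = 0.8717 mol·L⁻¹.
Along a PFR/batch, dC_D/dC_A = −r_D/(r_D+r_U) = −k₁/(k₁+k₂·C_A).
Integrating from C_{A0} to C_A: C_D = (2.12/0.275)·ln[(2.12+0.275·1.67)/(2.12+0.275·0.872)] = 7.709·ln(2.579/2.360) = 0.6857 mol·L⁻¹.

0.686 mol·L⁻¹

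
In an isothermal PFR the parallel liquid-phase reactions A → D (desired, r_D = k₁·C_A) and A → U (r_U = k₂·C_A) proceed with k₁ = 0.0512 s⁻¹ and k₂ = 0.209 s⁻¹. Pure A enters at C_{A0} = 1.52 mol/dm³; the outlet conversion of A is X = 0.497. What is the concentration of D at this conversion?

C_A = C_{A0}(1−X) = 0.7646 mol/dm³.
Both paths are first order in A, so the instantaneous fraction to D is constant: dC_D/d(−C_A) = k₁/(k₁+k₂) = 0.1968.
C_D = 0.1968·(C_{A0}−C_A) = 0.1968×0.7554 = 0.149 mol/dm³.

0.149 mol/dm³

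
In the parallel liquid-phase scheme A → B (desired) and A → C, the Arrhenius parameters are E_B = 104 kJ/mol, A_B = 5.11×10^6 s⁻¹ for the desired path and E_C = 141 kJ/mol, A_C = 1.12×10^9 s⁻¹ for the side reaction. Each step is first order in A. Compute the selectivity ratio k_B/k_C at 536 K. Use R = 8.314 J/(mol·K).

18.4

k_B/k_C = (A_B/A_C)·exp[−(E_B−E_C)/(RT)] = (A_B/A_C)·exp[(E_C−E_B)/(RT)].
(E_C−E_B)/(RT) = (141−104)×10³/(8.314×536) = 37000/4456 = 8.303.
k_B/k_C = (5.11×10^6/1.12×10^9)·exp(8.303) = 0.004562 × 4035 = 18.4.
Since E_B < E_C, lowering the temperature improves selectivity toward B.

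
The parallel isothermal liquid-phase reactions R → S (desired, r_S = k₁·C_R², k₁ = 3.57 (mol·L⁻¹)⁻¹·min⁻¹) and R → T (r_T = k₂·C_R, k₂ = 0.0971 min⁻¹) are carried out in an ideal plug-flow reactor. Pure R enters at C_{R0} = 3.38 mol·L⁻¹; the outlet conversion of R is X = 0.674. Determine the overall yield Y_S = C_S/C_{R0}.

0.665

C_R = C_{R0}(1−X) = 1.102 mol·L⁻¹.
Along a PFR/batch, dC_T/dC_R = −r_T/(r_S+r_T) = −k₂/(k₂+k₁·C_R).
Integrating from C_{R0} to C_R: C_T = (0.0971/3.57)·ln[(0.0971+3.57·3.38)/(0.0971+3.57·1.10)] = 0.02720·ln(12.16/4.031) = 0.03004 mol·L⁻¹.
Then C_S = (C_{R0}−C_R) − C_T = 2.278 − 0.03004 = 2.248 mol·L⁻¹.
Y_S = C_S/C_{R0} = 2.248/3.38 = 0.665.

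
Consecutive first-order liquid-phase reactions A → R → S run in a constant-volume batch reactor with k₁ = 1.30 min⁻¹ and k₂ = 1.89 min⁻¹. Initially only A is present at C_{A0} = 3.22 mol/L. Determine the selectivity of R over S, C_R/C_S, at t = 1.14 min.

The intermediate concentration in a first-order A→B→C sequence is C_R = k₁C_{A0}(e^(−k₁t) − e^(−k₂t))/(k₂−k₁).
e^(−k₁t) = e^(−1.30×1.14) = e^(−1.482) = 0.2272; e^(−k₂t) = e^(−2.155) = 0.1159.
C_R = 1.30×3.22/(1.89−1.30) × (0.2272−0.1159) = 7.095×0.1112 = 0.7892 mol/L.
C_A = C_{A0}e^(−k₁t) = 0.7315 mol/L, so C_S = C_{A0}−C_A−C_R = 1.699 mol/L; C_R/C_S = 0.464.

0.464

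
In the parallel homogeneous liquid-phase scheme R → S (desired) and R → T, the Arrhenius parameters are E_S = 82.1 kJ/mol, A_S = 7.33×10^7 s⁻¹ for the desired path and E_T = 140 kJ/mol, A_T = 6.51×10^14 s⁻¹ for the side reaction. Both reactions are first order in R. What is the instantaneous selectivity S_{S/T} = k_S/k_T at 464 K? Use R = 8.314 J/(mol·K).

0.371

Since both paths have the same order in R, the concentration cancels and S_{S/T} = k_S/k_T = (A_S/A_T)·exp[(E_T−E_S)/(RT)].
(E_T−E_S)/(RT) = (140−82.1)×10³/(8.314×464) = 57900/3858 = 15.01.
k_S/k_T = (7.33×10^7/6.51×10^14)·exp(15.01) = 1.126×10^-7 × 3.298×10^6 = 0.371.
Since E_S < E_T, lowering the temperature improves selectivity toward S.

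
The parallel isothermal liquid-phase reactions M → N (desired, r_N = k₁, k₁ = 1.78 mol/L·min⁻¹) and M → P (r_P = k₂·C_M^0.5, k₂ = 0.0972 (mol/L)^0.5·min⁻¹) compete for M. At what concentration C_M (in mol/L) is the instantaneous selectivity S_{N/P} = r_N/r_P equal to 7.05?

S_{N/P} = (k₁/k₂)·C_M^-0.5 ⇒ C_M = (S·k₂/k₁)^(-2).
= (7.05×0.0972/1.78)^(-2) = (0.3850)^(-2) = 6.75 mol/L.

6.75 mol/L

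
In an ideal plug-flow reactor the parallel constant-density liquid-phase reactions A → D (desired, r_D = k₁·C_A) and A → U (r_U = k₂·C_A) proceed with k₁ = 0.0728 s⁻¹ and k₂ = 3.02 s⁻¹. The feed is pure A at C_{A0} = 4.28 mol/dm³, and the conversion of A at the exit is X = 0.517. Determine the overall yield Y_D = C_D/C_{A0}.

0.0122

C_A = C_{A0}(1−X) = 2.067 mol/dm³.
Both paths are first order in A, so the instantaneous fraction to D is constant: dC_D/d(−C_A) = k₁/(k₁+k₂) = 0.02354.
C_D = 0.02354·(C_{A0}−C_A) = 0.02354×2.213 = 0.0521 mol/dm³.
Y_D = C_D/C_{A0} = 0.05209/4.28 = 0.0122.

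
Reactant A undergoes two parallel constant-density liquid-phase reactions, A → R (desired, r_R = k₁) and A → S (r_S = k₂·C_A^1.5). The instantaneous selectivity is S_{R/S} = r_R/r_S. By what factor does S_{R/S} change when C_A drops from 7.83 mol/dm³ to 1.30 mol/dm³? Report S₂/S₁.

S_{R/S} = (k₁/k₂)·C_A^-1.5, so S₂/S₁ = (C_{A,2}/C_{A,1})^-1.5.
= (1.30/7.83)^(-1.5) = (0.1660)^(-1.5) = 14.8.
Selectivity toward R rises as C_A falls — low-concentration operation is favoured.

14.8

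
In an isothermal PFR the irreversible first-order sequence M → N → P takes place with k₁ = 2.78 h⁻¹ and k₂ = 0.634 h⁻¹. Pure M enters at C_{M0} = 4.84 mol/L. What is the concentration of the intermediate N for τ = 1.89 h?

1.86 mol/L

For first-order series with pure M initially, C_N(τ) = k₁C_{M0}/(k₂−k₁)·(e^(−k₁τ) − e^(−k₂τ)).
e^(−k₁τ) = e^(−2.78×1.89) = e^(−5.254) = 0.005226; e^(−k₂τ) = e^(−1.198) = 0.3017.
C_N = 2.78×4.84/(0.634−2.78) × (0.005226−0.3017) = (-6.270)×(-0.2965) = 1.859 mol/L.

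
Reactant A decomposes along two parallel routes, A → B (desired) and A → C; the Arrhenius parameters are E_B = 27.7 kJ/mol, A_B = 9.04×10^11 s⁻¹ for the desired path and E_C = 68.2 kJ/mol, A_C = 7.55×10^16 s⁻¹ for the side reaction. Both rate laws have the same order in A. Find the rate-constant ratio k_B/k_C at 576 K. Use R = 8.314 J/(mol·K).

With equal orders, S_{B/C} = k_B/k_C = (A_B/A_C)·exp[(E_C−E_B)/(RT)].
(E_C−E_B)/(RT) = (68.2−27.7)×10³/(8.314×576) = 40500/4789 = 8.457.
k_B/k_C = (9.04×10^11/7.55×10^16)·exp(8.457) = 1.197×10^-5 × 4708 = 0.0564.
Since E_B < E_C, lowering the temperature improves selectivity toward B.

0.0564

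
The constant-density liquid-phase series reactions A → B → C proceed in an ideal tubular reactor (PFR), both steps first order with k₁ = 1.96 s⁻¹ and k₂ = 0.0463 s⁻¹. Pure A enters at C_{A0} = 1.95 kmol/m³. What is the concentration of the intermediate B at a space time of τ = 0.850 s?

1.54 kmol/m³

The intermediate concentration in a first-order A→B→C sequence is C_B = k₁C_{A0}(e^(−k₁τ) − e^(−k₂τ))/(k₂−k₁).
e^(−k₁τ) = e^(−1.96×0.850) = e^(−1.666) = 0.1890; e^(−k₂τ) = e^(−0.03936) = 0.9614.
C_B = 1.96×1.95/(0.0463−1.96) × (0.1890−0.9614) = (-1.997)×(-0.7724) = 1.543 kmol/m³.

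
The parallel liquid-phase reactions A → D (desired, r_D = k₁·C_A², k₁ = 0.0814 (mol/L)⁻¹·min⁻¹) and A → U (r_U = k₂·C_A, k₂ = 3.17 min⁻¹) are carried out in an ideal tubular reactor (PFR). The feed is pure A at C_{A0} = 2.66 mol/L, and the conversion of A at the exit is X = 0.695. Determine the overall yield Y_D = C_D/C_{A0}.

0.0295

C_A = C_{A0}(1−X) = 0.8113 mol/L.
Along a PFR/batch, dC_U/dC_A = −r_U/(r_D+r_U) = −k₂/(k₂+k₁·C_A).
Integrating from C_{A0} to C_A: C_U = (3.17/0.0814)·ln[(3.17+0.0814·2.66)/(3.17+0.0814·0.811)] = 38.94·ln(3.387/3.236) = 1.770 mol/L.
Then C_D = (C_{A0}−C_A) − C_U = 1.849 − 1.770 = 0.07857 mol/L.
Y_D = C_D/C_{A0} = 0.07857/2.66 = 0.0295.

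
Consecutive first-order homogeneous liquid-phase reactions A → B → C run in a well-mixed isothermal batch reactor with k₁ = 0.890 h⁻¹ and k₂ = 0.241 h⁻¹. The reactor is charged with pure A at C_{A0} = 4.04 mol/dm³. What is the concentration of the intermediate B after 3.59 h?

Solving the coupled first-order balances gives C_B(t) = [k₁/(k₂−k₁)]·C_{A0}·(e^(−k₁t) − e^(−k₂t)).
e^(−k₁t) = e^(−0.890×3.59) = e^(−3.195) = 0.04096; e^(−k₂t) = e^(−0.8652) = 0.4210.
C_B = 0.890×4.04/(0.241−0.890) × (0.04096−0.4210) = (-5.540)×(-0.3800) = 2.105 mol/dm³.

2.11 mol/dm³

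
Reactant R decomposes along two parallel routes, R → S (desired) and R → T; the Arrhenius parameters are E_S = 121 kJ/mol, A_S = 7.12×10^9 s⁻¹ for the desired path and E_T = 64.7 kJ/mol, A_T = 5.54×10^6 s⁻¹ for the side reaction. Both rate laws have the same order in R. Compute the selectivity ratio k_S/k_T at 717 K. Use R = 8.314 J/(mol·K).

With equal orders, S_{S/T} = k_S/k_T = (A_S/A_T)·exp[(E_T−E_S)/(RT)].
(E_T−E_S)/(RT) = (64.7−121)×10³/(8.314×717) = -56300/5961 = -9.445.
k_S/k_T = (7.12×10^9/5.54×10^6)·exp(-9.445) = 1285 × 7.912×10^-5 = 0.102.

0.102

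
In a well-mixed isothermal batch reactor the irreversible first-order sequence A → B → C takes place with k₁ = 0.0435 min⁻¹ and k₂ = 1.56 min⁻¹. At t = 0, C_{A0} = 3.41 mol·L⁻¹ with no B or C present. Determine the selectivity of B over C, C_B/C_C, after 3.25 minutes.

The intermediate concentration in a first-order A→B→C sequence is C_B = k₁C_{A0}(e^(−k₁t) − e^(−k₂t))/(k₂−k₁).
e^(−k₁t) = e^(−0.0435×3.25) = e^(−0.1414) = 0.8682; e^(−k₂t) = e^(−5.070) = 0.006282.
C_B = 0.0435×3.41/(1.56−0.0435) × (0.8682−0.006282) = 0.09781×0.8619 = 0.08430 mol·L⁻¹.
C_A = C_{A0}e^(−k₁t) = 2.960 mol·L⁻¹, so C_C = C_{A0}−C_A−C_B = 0.3653 mol·L⁻¹; C_B/C_C = 0.231.

0.231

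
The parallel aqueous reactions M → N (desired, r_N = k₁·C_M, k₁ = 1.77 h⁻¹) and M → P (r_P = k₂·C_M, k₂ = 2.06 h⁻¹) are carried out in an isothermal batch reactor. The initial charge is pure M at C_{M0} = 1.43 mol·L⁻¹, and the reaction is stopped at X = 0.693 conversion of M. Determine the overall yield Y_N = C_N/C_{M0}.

C_M = C_{M0}(1−X) = 0.4390 mol·L⁻¹.
Both paths are first order in M, so the instantaneous fraction to N is constant: dC_N/d(−C_M) = k₁/(k₁+k₂) = 0.4621.
C_N = 0.4621·(C_{M0}−C_M) = 0.4621×0.9910 = 0.458 mol·L⁻¹.
Y_N = C_N/C_{M0} = 0.4580/1.43 = 0.320.

0.320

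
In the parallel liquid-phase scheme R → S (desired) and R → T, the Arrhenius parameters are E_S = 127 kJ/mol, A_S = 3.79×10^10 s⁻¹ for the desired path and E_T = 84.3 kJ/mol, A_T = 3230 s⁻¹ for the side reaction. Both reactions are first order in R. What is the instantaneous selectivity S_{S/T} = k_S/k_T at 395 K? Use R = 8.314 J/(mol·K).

26.5

With equal orders, S_{S/T} = k_S/k_T = (A_S/A_T)·exp[(E_T−E_S)/(RT)].
(E_T−E_S)/(RT) = (84.3−127)×10³/(8.314×395) = -42700/3284 = -13.00.
k_S/k_T = (3.79×10^10/3230)·exp(-13.00) = 1.173×10^7 × 2.255×10^-6 = 26.5.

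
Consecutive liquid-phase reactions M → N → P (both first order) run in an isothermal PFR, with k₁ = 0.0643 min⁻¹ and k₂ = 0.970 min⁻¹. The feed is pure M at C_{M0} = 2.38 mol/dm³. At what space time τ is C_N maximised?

3.00 min

The intermediate peaks when r₁ = r₂, i.e. k₁e^(−k₁τ) = k₂e^(−k₂τ), giving τ_opt = ln(k₂/k₁)/(k₂−k₁).
= ln(0.970/0.0643)/(0.970−0.0643) = ln(15.09)/0.9057 = 2.714/0.9057 = 3.00 min.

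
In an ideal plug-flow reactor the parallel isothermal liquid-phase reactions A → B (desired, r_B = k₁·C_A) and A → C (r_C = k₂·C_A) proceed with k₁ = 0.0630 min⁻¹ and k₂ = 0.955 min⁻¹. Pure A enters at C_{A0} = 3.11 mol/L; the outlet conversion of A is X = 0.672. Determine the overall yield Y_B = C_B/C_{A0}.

C_A = C_{A0}(1−X) = 1.020 mol/L.
Both paths are first order in A, so the instantaneous fraction to B is constant: dC_B/d(−C_A) = k₁/(k₁+k₂) = 0.06189.
C_B = 0.06189·(C_{A0}−C_A) = 0.06189×2.090 = 0.129 mol/L.
Y_B = C_B/C_{A0} = 0.1293/3.11 = 0.0416.

0.0416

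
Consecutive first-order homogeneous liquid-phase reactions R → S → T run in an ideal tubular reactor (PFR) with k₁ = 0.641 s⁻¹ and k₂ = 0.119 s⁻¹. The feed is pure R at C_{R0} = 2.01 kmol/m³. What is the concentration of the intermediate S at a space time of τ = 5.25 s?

The intermediate concentration in a first-order A→B→C sequence is C_S = k₁C_{R0}(e^(−k₁τ) − e^(−k₂τ))/(k₂−k₁).
e^(−k₁τ) = e^(−0.641×5.25) = e^(−3.365) = 0.03455; e^(−k₂τ) = e^(−0.6247) = 0.5354.
C_S = 0.641×2.01/(0.119−0.641) × (0.03455−0.5354) = (-2.468)×(-0.5008) = 1.236 kmol/m³.

1.24 kmol/m³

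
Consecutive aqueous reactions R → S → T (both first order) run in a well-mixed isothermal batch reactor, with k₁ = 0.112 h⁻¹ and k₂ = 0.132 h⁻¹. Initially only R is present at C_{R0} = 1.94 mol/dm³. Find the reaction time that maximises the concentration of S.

For first-order series the maximum of C_S occurs at t_opt = ln(k₂/k₁)/(k₂−k₁).
= ln(0.132/0.112)/(0.132−0.112) = ln(1.179)/0.02000 = 0.1643/0.02000 = 8.22 h.

8.22 h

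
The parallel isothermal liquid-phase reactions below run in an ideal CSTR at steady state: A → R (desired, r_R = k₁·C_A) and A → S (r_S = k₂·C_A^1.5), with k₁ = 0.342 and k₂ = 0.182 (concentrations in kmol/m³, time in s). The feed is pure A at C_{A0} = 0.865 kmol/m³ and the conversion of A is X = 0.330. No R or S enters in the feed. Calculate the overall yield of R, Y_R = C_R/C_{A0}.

0.235

Exit C_A = C_{A0}(1−X) = 0.865×0.670 = 0.5795 kmol/m³.
Rates in a CSTR are evaluated at the outlet concentration: r_R = 0.342×0.5795 = 0.1982, r_S = 0.182×0.5795^1.5 = 0.08030.
Fraction of consumed A going to R: r_R/(r_R+r_S) = 0.7117.
C_R = 0.7117·C_{A0}·X = 0.7117×0.865×0.330 = 0.203 kmol/m³; Y_R = C_R/C_{A0} = 0.235.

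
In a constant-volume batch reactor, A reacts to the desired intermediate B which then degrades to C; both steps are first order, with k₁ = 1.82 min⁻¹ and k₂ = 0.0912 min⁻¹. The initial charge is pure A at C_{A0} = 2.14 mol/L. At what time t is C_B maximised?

1.73 min

Setting dC_B/dt = 0 gives t_opt = ln(k₂/k₁)/(k₂−k₁).
= ln(0.0912/1.82)/(0.0912−1.82) = ln(0.05011)/-1.729 = -2.994/-1.729 = 1.73 min.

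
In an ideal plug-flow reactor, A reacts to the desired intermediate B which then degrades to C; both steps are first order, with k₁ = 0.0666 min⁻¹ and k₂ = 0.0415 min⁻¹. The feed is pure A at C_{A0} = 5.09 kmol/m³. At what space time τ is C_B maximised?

The intermediate peaks when r₁ = r₂, i.e. k₁e^(−k₁τ) = k₂e^(−k₂τ), giving τ_opt = ln(k₂/k₁)/(k₂−k₁).
= ln(0.0415/0.0666)/(0.0415−0.0666) = ln(0.6231)/-0.02510 = -0.4730/-0.02510 = 18.8 min.

18.8 min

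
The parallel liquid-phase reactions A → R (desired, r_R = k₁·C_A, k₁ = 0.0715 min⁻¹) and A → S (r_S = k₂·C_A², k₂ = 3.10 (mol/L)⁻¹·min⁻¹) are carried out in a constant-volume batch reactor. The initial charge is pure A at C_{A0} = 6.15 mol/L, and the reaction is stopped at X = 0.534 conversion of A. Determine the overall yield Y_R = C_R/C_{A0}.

C_A = C_{A0}(1−X) = 2.866 mol/L.
Along a PFR/batch, dC_R/dC_A = −r_R/(r_R+r_S) = −k₁/(k₁+k₂·C_A).
Integrating from C_{A0} to C_A: C_R = (0.0715/3.10)·ln[(0.0715+3.10·6.15)/(0.0715+3.10·2.87)] = 0.02306·ln(19.14/8.956) = 0.01751 mol/L.
Y_R = C_R/C_{A0} = 0.01751/6.15 = 0.00285.

0.00285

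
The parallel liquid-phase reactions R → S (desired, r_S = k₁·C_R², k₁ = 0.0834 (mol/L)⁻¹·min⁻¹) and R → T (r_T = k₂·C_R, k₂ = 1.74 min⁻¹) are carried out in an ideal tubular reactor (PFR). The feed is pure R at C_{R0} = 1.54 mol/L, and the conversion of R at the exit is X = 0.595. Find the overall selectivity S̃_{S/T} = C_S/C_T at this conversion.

C_R = C_{R0}(1−X) = 0.6237 mol/L.
Along a PFR/batch, dC_T/dC_R = −r_T/(r_S+r_T) = −k₂/(k₂+k₁·C_R).
Integrating from C_{R0} to C_R: C_T = (1.74/0.0834)·ln[(1.74+0.0834·1.54)/(1.74+0.0834·0.624)] = 20.86·ln(1.868/1.792) = 0.8713 mol/L.
Then C_S = (C_{R0}−C_R) − C_T = 0.9163 − 0.8713 = 0.04505 mol/L.
S̃_{S/T} = C_S/C_T = 0.04505/0.8713 = 0.0517.

0.0517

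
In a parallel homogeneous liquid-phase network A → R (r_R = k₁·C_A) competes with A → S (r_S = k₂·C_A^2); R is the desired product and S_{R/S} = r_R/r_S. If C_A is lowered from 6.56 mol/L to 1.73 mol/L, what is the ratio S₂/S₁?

3.79

S_{R/S} = (k₁/k₂)·C_A⁻¹, so S₂/S₁ = (C_{A,2}/C_{A,1})⁻¹.
= 6.56/1.73 = 3.79.
Selectivity toward R rises as C_A falls — low-concentration operation is favoured.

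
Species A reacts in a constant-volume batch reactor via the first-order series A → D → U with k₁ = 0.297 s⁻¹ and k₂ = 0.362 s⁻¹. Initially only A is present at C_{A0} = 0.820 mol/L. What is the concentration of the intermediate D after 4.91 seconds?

The intermediate concentration in a first-order A→B→C sequence is C_D = k₁C_{A0}(e^(−k₁t) − e^(−k₂t))/(k₂−k₁).
e^(−k₁t) = e^(−0.297×4.91) = e^(−1.458) = 0.2326; e^(−k₂t) = e^(−1.777) = 0.1691.
C_D = 0.297×0.820/(0.362−0.297) × (0.2326−0.1691) = 3.747×0.06356 = 0.2382 mol/L.

0.238 mol/L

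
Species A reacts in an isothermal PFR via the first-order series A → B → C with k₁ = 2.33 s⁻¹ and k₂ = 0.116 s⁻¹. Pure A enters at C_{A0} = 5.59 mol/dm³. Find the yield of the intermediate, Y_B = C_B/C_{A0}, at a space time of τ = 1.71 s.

The intermediate concentration in a first-order A→B→C sequence is C_B = k₁C_{A0}(e^(−k₁τ) − e^(−k₂τ))/(k₂−k₁).
e^(−k₁τ) = e^(−2.33×1.71) = e^(−3.984) = 0.01861; e^(−k₂τ) = e^(−0.1984) = 0.8201.
C_B = 2.33×5.59/(0.116−2.33) × (0.01861−0.8201) = (-5.883)×(-0.8015) = 4.715 mol/dm³.
Y_B = C_B/C_{A0} = 4.715/5.59 = 0.843.

0.843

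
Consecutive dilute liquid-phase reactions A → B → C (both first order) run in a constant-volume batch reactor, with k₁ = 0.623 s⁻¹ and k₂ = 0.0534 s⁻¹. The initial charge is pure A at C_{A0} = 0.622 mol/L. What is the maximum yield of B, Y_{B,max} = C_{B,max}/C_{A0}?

0.794

At the optimum, C_{B,max}/C_{A0} = (k₁/k₂)^[k₂/(k₂−k₁)].
= (0.623/0.0534)^(0.0534/(0.0534−0.623)) = (11.67)^(-0.09375) = 0.7943.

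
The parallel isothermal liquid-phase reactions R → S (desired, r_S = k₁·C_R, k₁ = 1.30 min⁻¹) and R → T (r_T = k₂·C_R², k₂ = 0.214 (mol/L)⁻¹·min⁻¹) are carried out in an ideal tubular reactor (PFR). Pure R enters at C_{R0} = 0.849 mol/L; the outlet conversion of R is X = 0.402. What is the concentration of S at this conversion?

0.307 mol/L

C_R = C_{R0}(1−X) = 0.5077 mol/L.
Along a PFR/batch, dC_S/dC_R = −r_S/(r_S+r_T) = −k₁/(k₁+k₂·C_R).
Integrating from C_{R0} to C_R: C_S = (1.30/0.214)·ln[(1.30+0.214·0.849)/(1.30+0.214·0.508)] = 6.075·ln(1.482/1.409) = 0.3071 mol/L.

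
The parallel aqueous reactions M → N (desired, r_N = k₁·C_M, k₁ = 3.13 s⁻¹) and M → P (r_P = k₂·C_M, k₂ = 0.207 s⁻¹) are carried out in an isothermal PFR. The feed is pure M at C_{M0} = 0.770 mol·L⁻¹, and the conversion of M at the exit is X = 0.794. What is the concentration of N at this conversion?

C_M = C_{M0}(1−X) = 0.1586 mol·L⁻¹.
Both paths are first order in M, so the instantaneous fraction to N is constant: dC_N/d(−C_M) = k₁/(k₁+k₂) = 0.9380.
C_N = 0.9380·(C_{M0}−C_M) = 0.9380×0.6114 = 0.573 mol·L⁻¹.

0.573 mol·L⁻¹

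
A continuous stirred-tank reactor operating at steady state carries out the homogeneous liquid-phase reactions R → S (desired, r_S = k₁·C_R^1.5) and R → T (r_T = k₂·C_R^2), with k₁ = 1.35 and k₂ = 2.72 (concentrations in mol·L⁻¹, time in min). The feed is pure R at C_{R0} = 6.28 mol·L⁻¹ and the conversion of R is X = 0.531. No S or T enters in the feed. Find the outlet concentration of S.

0.748 mol·L⁻¹

Exit C_R = C_{R0}(1−X) = 6.28×0.469 = 2.945 mol·L⁻¹.
A CSTR operates uniformly at the exit composition, giving r_S = 6.824 and r_T = 23.60 (each k·C_R^n at C_R = 2.945).
Fraction of consumed R going to S: r_S/(r_S+r_T) = 0.2243.
C_S = 0.2243·C_{R0}·X = 0.2243×6.28×0.531 = 0.748 mol·L⁻¹.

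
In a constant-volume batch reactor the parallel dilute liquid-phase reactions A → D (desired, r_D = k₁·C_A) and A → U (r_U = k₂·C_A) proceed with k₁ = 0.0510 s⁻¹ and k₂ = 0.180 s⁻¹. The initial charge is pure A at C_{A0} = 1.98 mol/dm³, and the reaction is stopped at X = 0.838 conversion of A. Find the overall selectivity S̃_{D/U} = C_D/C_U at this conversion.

C_A = C_{A0}(1−X) = 0.3208 mol/dm³.
Both paths are first order in A, so the instantaneous fraction to D is constant: dC_D/d(−C_A) = k₁/(k₁+k₂) = 0.2208.
C_D = 0.2208·(C_{A0}−C_A) = 0.2208×1.659 = 0.366 mol/dm³.
C_U = (C_{A0}−C_A)−C_D = 1.293 mol/dm³; S̃_{D/U} = 0.3663/1.293 = 0.283.

0.283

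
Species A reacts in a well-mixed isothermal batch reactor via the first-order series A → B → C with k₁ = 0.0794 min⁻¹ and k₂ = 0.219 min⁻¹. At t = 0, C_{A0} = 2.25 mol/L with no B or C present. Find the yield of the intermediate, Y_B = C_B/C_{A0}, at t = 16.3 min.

0.140

The intermediate concentration in a first-order A→B→C sequence is C_B = k₁C_{A0}(e^(−k₁t) − e^(−k₂t))/(k₂−k₁).
e^(−k₁t) = e^(−0.0794×16.3) = e^(−1.294) = 0.2741; e^(−k₂t) = e^(−3.570) = 0.02816.
C_B = 0.0794×2.25/(0.219−0.0794) × (0.2741−0.02816) = 1.280×0.2459 = 0.3147 mol/L.
Y_B = C_B/C_{A0} = 0.3147/2.25 = 0.140.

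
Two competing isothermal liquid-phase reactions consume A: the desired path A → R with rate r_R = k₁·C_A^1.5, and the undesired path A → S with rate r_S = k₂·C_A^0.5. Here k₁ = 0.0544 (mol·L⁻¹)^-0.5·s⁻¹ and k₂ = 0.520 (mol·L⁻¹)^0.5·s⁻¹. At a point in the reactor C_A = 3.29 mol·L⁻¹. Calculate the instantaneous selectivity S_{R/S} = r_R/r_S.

S_{R/S} = r_R/r_S = (k₁·C_A^1.5)/(k₂·C_A^0.5) = (k₁/k₂)·C_A.
= (0.0544×3.290^1.5) / (0.520×3.290^0.5) = 0.3246/0.9432 = 0.344.

0.344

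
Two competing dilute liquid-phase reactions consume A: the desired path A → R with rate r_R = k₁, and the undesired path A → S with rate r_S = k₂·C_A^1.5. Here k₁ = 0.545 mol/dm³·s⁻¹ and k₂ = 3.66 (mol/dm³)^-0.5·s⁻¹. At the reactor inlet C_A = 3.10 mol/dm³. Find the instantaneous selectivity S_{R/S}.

0.0273

S_{R/S} = r_R/r_S = (k₁)/(k₂·C_A^1.5) = (k₁/k₂)·C_A^-1.5.
= (0.545) / (3.66×3.100^1.5) = 0.5450/19.98 = 0.0273.
The undesired path is higher order in A, so low C_A (CSTR or dilute feed) favours R.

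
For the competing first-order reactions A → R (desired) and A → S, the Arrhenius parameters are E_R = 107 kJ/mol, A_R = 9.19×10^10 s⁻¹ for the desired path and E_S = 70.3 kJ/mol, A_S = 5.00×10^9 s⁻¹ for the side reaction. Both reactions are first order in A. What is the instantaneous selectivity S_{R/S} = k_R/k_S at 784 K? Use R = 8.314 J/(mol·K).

0.0659

With equal orders, S_{R/S} = k_R/k_S = (A_R/A_S)·exp[(E_S−E_R)/(RT)].
(E_S−E_R)/(RT) = (70.3−107)×10³/(8.314×784) = -36700/6518 = -5.630.
k_R/k_S = (9.19×10^10/5.00×10^9)·exp(-5.630) = 18.38 × 0.003587 = 0.0659.
Since E_R > E_S, raising the temperature improves selectivity toward R.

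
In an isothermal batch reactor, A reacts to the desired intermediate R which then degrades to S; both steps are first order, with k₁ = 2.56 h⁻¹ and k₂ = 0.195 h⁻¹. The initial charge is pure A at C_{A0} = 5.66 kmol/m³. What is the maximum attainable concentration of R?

For a first-order series the maximum intermediate yield is C_{R,max}/C_{A0} = (k₁/k₂)^[k₂/(k₂−k₁)].
= (2.56/0.195)^(0.195/(0.195−2.56)) = (13.13)^(-0.08245) = 0.8087.
C_{R,max} = 0.8087×5.66 = 4.58 kmol/m³.

4.58 kmol/m³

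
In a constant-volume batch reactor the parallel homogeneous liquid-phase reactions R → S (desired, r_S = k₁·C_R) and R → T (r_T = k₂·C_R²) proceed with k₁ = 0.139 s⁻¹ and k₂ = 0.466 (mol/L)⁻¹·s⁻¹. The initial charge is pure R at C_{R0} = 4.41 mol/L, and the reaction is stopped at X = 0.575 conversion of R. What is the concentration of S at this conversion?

0.231 mol/L

C_R = C_{R0}(1−X) = 1.874 mol/L.
Along a PFR/batch, dC_S/dC_R = −r_S/(r_S+r_T) = −k₁/(k₁+k₂·C_R).
Integrating from C_{R0} to C_R: C_S = (0.139/0.466)·ln[(0.139+0.466·4.41)/(0.139+0.466·1.87)] = 0.2983·ln(2.194/1.012) = 0.2307 mol/L.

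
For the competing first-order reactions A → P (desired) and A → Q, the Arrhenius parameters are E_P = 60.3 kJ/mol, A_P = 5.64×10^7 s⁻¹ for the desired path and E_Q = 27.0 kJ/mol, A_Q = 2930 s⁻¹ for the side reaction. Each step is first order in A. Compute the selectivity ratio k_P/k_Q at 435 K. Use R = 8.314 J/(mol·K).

k_P/k_Q = (A_P/A_Q)·exp[−(E_P−E_Q)/(RT)] = (A_P/A_Q)·exp[(E_Q−E_P)/(RT)].
(E_Q−E_P)/(RT) = (27.0−60.3)×10³/(8.314×435) = -33300/3617 = -9.208.
k_P/k_Q = (5.64×10^7/2930)·exp(-9.208) = 19249 × 1.003×10^-4 = 1.93.

1.93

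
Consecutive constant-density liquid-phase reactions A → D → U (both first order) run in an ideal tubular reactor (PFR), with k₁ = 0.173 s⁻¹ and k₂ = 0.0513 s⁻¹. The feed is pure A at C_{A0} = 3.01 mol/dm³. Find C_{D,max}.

For a first-order series the maximum intermediate yield is C_{D,max}/C_{A0} = (k₁/k₂)^[k₂/(k₂−k₁)].
= (0.173/0.0513)^(0.0513/(0.0513−0.173)) = (3.372)^(-0.4215) = 0.5990.
C_{D,max} = 0.5990×3.01 = 1.80 mol/dm³.

1.80 mol/dm³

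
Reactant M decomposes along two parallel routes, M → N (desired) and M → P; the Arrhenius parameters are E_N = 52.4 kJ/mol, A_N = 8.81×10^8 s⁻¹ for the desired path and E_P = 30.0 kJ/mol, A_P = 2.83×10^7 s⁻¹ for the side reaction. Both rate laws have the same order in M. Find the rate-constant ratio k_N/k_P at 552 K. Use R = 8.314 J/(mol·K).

0.236

Since both paths have the same order in M, the concentration cancels and S_{N/P} = k_N/k_P = (A_N/A_P)·exp[(E_P−E_N)/(RT)].
(E_P−E_N)/(RT) = (30.0−52.4)×10³/(8.314×552) = -22400/4589 = -4.881.
k_N/k_P = (8.81×10^8/2.83×10^7)·exp(-4.881) = 31.13 × 0.007590 = 0.236.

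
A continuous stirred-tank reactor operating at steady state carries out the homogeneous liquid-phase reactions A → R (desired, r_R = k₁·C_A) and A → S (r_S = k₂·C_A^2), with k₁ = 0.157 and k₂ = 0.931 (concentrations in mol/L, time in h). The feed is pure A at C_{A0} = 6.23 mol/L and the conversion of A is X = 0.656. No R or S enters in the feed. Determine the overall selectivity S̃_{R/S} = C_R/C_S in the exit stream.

Exit C_A = C_{A0}(1−X) = 6.23×0.344 = 2.143 mol/L.
A CSTR operates uniformly at the exit composition, giving r_R = 0.3365 and r_S = 4.276 (each k·C_A^n at C_A = 2.143).
Overall selectivity = C_R/C_S = r_Rτ/(r_Sτ) = r_R/r_S = 0.0787.

0.0787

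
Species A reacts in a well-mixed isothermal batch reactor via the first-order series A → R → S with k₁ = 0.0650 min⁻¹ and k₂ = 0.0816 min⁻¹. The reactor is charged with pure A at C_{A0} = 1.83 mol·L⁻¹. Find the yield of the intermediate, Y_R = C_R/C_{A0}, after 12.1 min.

0.325

For first-order series with pure A initially, C_R(t) = k₁C_{A0}/(k₂−k₁)·(e^(−k₁t) − e^(−k₂t)).
e^(−k₁t) = e^(−0.0650×12.1) = e^(−0.7865) = 0.4554; e^(−k₂t) = e^(−0.9874) = 0.3726.
C_R = 0.0650×1.83/(0.0816−0.0650) × (0.4554−0.3726) = 7.166×0.08288 = 0.5939 mol·L⁻¹.
Y_R = C_R/C_{A0} = 0.5939/1.83 = 0.325.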